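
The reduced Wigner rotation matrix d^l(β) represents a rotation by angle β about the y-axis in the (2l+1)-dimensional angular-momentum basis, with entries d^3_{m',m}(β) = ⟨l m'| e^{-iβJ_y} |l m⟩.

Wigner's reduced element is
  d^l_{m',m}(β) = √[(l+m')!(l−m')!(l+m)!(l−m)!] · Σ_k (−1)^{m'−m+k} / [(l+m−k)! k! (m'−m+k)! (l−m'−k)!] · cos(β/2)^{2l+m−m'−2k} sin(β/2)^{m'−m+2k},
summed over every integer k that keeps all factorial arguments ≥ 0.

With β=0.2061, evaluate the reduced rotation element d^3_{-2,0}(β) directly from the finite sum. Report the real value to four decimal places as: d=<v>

d=0.0561

d^3_{-2,0}(β=0.2061) via Wigner's sum:
With c≡cos(β/2)=0.994695 and s≡sin(β/2)=0.102868, N=[1·120·6·6]^{1/2}=65.726707
k∈{2,3} keeps every argument non-negative
  k=2: (−1)^0·65.7267/(12)·0.9947^4·0.1029^2 = +0.056739
  k=3: (−1)^1·65.7267/(12)·0.9947^2·0.1029^4 = -0.000607
d^3_{-2,0}(0.2061) = +0.056739 -0.000607 = +0.056132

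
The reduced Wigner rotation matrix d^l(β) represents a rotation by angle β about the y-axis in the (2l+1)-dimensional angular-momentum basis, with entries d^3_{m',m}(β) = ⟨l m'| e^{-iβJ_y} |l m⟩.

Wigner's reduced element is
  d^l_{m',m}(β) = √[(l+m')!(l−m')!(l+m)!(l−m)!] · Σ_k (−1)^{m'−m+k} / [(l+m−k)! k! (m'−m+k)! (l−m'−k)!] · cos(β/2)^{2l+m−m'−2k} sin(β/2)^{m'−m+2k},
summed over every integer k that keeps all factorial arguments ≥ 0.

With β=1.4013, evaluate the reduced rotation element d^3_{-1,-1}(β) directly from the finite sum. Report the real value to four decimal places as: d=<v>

d=-0.3302

d^3_{-1,-1}(β=1.4013) via Wigner's sum:
c=cos(1.4013/2)=0.764423, s=sin(1.4013/2)=0.644715; N=√[2·24·2·24]=48.000000
k: max(0,(-1)−(-1))=0 … min(3+(-1),3−(-1))=2
  k=0: (−1)^0·48.0000/(48)·0.7644^6·0.6447^0 = +0.199528
  k=1: (−1)^1·48.0000/(6)·0.7644^4·0.6447^2 = -1.135431
  k=2: (−1)^2·48.0000/(8)·0.7644^2·0.6447^4 = +0.605744
d^3_{-1,-1}(1.4013) = +0.199528 -1.135431 +0.605744 = -0.330159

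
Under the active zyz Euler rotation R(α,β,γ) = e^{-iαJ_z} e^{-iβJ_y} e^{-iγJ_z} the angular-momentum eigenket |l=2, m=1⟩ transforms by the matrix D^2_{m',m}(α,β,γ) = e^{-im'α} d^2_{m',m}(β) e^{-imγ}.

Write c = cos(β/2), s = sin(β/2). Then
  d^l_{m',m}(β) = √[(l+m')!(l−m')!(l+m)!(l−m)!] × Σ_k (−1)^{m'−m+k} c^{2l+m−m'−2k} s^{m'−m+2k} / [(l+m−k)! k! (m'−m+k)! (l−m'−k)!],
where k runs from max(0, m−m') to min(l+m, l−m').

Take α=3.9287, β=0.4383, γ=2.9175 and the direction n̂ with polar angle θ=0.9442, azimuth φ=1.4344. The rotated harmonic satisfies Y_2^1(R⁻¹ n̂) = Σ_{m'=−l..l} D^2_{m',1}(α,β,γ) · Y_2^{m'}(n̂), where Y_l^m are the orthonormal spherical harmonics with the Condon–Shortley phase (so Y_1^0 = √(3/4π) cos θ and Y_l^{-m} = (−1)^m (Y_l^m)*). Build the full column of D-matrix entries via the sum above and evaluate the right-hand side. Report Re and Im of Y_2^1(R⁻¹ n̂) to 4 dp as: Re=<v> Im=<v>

Need the full column D^2_{m',1} for m'=−2..2 at α=3.9287, β=0.4383, γ=2.9175.
cos(β/2)=0.976083, sin(β/2)=0.217400
d^2_{-2,1}: single k=3 term ⇒ +0.020058;  D = +0.004524-0.019541i
d^2_{-1,1}: k∈[2..3] ⇒ +0.135087 -0.002234 = +0.132853;  D = +0.070524+0.112589i
d^2_{0,1}: k∈[1..2] ⇒ +0.495216 -0.024566 = +0.470650;  D = -0.458882-0.104589i
d^2_{1,1}: k∈[0..1] ⇒ +0.907708 -0.135087 = +0.772621;  D = +0.653367-0.412377i
d^2_{2,1}: single k=0 term ⇒ -0.404342;  D = +0.088506-0.394537i
Y_2^{m'}(θ=0.9442,φ=1.4344) and Σ D·Y over m':
  (+0.0045-0.0195i)·(-0.2441-0.0683i)  (+0.0705+0.1126i)·(+0.0499-0.3635i)  (-0.4589-0.1046i)·(+0.0100+0.0000i)  (+0.6534-0.4124i)·(-0.0499-0.3635i)  (+0.0885-0.3945i)·(-0.2441+0.0683i)
Y_2^1(R⁻¹ n̂) = -0.139737-0.131213i

Re=-0.1397 Im=-0.1312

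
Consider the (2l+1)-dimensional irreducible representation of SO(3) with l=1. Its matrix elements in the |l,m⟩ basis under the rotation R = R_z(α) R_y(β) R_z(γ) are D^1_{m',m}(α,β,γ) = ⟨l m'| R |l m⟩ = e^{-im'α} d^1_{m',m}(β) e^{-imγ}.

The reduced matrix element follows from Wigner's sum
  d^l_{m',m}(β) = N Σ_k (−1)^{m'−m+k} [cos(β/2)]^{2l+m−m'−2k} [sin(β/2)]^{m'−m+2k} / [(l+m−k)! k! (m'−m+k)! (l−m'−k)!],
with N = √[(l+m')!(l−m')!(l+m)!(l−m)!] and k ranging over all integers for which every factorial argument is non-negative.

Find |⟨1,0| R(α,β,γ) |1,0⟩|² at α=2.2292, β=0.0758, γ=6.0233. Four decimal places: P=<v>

D^1_{0,0}(2.2292,0.0758,6.0233) = e^{-i·0·2.2292}·d^1_{0,0}(0.0758)·e^{-i·0·6.0233}. Compute d first:
Half-angle: c=0.999282, s=0.037891. N=√(1·1·1·1)=1.000000
k: max(0,(0)−(0))=0 … min(1+(0),1−(0))=1
  k=0: (−1)^0·1.0000/(1)·0.9993^2·0.0379^0 = +0.998564
  k=1: (−1)^1·1.0000/(1)·0.9993^0·0.0379^2 = -0.001436
d^1_{0,0}(0.0758) = +0.998564 -0.001436 = +0.997129
|D^1_{0,0}|² = |d^1_{0,0}(β)|² = (+0.997129)² = 0.994265 (the z-rotation phases have unit modulus)

P=0.9943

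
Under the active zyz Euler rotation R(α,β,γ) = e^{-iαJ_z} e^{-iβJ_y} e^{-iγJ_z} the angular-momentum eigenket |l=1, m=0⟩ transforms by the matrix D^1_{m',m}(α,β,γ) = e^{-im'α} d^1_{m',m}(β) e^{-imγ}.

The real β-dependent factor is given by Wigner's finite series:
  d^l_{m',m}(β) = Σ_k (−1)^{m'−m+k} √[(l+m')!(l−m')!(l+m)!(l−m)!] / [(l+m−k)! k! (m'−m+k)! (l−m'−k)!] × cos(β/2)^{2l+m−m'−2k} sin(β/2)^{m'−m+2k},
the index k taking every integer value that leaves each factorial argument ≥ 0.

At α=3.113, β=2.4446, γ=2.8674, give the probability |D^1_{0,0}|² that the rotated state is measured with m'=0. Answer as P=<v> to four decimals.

P=0.5879

Split into d^1_{0,0}(β=2.4446) × two z-phases.
With c≡cos(β/2)=0.341485 and s≡sin(β/2)=0.939887, N=[1·1·1·1]^{1/2}=1.000000
The bounds max(0,m−m')=0 and min(l+m,l−m')=1 give 2 terms
  k=0: (−1)^0·1.0000/(1)·0.3415^2·0.9399^0 = +0.116612
  k=1: (−1)^1·1.0000/(1)·0.3415^0·0.9399^2 = -0.883388
d^1_{0,0}(2.4446) = +0.116612 -0.883388 = -0.766776
|D^1_{0,0}|² = |d^1_{0,0}(β)|² = (-0.766776)² = 0.587946 (the z-rotation phases have unit modulus)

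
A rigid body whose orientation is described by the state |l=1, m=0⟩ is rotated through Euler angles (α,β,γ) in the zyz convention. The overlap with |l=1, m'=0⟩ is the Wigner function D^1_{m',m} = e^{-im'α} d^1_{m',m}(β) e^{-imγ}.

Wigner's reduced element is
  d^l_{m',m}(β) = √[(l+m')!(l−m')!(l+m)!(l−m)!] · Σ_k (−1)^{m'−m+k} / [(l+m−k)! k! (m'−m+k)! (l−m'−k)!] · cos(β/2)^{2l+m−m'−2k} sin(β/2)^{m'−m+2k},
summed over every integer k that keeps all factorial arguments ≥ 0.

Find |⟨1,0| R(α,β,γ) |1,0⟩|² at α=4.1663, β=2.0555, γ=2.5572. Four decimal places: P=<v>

First d^1_{0,0}(β=2.0555), then the phase factors e^{-i(0)α} and e^{-i(0)γ}:
Half-angle: c=0.516746, s=0.856138. N=√(1·1·1·1)=1.000000
k: max(0,(0)−(0))=0 … min(1+(0),1−(0))=1
  k=0: (−1)^0·1.0000/(1)·0.5167^2·0.8561^0 = +0.267027
  k=1: (−1)^1·1.0000/(1)·0.5167^0·0.8561^2 = -0.732973
d^1_{0,0}(2.0555) = +0.267027 -0.732973 = -0.465946
|D^1_{0,0}|² = |d^1_{0,0}(β)|² = (-0.465946)² = 0.217106 (the z-rotation phases have unit modulus)

P=0.2171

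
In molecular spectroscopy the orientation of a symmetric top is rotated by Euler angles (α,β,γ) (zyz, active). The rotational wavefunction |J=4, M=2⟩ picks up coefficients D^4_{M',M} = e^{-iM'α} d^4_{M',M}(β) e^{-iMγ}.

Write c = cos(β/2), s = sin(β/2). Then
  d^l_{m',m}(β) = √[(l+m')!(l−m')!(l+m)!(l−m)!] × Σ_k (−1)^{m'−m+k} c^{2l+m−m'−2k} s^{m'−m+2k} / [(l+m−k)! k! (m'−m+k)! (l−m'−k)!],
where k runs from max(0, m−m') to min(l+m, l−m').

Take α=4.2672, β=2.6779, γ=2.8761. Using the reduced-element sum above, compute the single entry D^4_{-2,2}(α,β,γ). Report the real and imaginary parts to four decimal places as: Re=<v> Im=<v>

Split into d^4_{-2,2}(β=2.6779) × two z-phases.
c=cos(2.6779/2)=0.229775, s=sin(2.6779/2)=0.973244; N=√[2·720·720·2]=1440.000000
k∈{4,5,6} keeps every argument non-negative
  k=4: (−1)^0·1440.0000/(96)·0.2298^4·0.9732^4 = +0.037514
  k=5: (−1)^1·1440.0000/(120)·0.2298^2·0.9732^6 = -0.538414
  k=6: (−1)^2·1440.0000/(1440)·0.2298^0·0.9732^8 = +0.804958
d^4_{-2,2}(2.6779) = +0.037514 -0.538414 +0.804958 = +0.304058
D = (-0.629118+0.777310i)·(+0.304058)·(+0.862309+0.506383i) = -0.284632+0.106939i

Re=-0.2846 Im=0.1069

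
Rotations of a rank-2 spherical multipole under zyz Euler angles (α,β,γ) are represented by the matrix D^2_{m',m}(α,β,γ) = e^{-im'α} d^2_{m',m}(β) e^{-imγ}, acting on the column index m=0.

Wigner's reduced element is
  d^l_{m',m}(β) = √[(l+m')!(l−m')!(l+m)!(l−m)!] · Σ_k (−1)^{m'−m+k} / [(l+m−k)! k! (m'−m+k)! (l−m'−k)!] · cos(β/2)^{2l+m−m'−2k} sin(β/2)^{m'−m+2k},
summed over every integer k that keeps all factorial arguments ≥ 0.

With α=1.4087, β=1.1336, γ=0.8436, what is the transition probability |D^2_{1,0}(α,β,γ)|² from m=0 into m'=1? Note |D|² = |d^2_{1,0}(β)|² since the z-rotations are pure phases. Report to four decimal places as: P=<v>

P=0.2207

First d^2_{1,0}(β=1.1336), then the phase factors e^{-i(1)α} and e^{-i(0)γ}:
c=cos(1.1336/2)=0.843623, s=sin(1.1336/2)=0.536935; N=√[6·1·2·2]=4.898979
k∈{0,1} keeps every argument non-negative
  k=0: (−1)^1·4.8990/(2)·0.8436^3·0.5369^1 = -0.789666
  k=1: (−1)^2·4.8990/(2)·0.8436^1·0.5369^3 = +0.319882
d^2_{1,0}(1.1336) = -0.789666 +0.319882 = -0.469784
|D^2_{1,0}|² = |d^2_{1,0}(β)|² = (-0.469784)² = 0.220697 (the z-rotation phases have unit modulus)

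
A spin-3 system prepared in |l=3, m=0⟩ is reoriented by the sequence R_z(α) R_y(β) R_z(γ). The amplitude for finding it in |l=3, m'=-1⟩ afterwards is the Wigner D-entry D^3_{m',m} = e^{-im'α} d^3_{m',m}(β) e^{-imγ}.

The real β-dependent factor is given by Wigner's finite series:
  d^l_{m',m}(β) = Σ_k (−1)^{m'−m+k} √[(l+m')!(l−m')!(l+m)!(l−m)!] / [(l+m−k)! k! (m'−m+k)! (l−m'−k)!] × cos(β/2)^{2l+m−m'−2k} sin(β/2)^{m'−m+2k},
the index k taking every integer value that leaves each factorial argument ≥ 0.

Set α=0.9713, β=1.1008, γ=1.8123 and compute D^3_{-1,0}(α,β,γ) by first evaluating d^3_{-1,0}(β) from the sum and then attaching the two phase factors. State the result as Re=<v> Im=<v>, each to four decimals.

First d^3_{-1,0}(β=1.1008), then the phase factors e^{-i(-1)α} and e^{-i(0)γ}:
With c≡cos(β/2)=0.852315 and s≡sin(β/2)=0.523028, N=[2·24·6·6]^{1/2}=41.569219
k∈{1,2,3} keeps every argument non-negative
  k=1: (−1)^0·41.5692/(12)·0.8523^5·0.5230^1 = +0.814924
  k=2: (−1)^1·41.5692/(4)·0.8523^3·0.5230^3 = -0.920636
  k=3: (−1)^2·41.5692/(12)·0.8523^1·0.5230^5 = +0.115562
d^3_{-1,0}(1.1008) = +0.814924 -0.920636 +0.115562 = +0.009850
Phases: e^{-i·(-1)·0.9713}=+0.564227+0.825620i, e^{-i·(0)·1.8123}=+1.000000+0.000000i ⇒ D=+0.005558+0.008133i

Re=0.0056 Im=0.0081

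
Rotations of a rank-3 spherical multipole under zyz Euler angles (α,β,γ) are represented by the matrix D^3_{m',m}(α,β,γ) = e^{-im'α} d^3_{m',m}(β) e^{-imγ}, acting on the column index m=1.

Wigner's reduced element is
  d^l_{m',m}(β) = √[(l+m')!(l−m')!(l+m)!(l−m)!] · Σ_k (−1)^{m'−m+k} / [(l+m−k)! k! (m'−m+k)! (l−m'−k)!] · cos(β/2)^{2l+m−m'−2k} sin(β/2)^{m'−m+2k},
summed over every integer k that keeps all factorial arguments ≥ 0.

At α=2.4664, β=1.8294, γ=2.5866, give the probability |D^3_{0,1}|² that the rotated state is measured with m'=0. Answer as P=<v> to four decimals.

P=0.0794

Split into d^3_{0,1}(β=1.8294) × two z-phases.
With c≡cos(β/2)=0.610028 and s≡sin(β/2)=0.792380, N=[6·6·24·2]^{1/2}=41.569219
k∈{1,2,3} keeps every argument non-negative
  k=1: (−1)^0·41.5692/(12)·0.6100^5·0.7924^1 = +0.231886
  k=2: (−1)^1·41.5692/(4)·0.6100^3·0.7924^3 = -1.173713
  k=3: (−1)^2·41.5692/(12)·0.6100^1·0.7924^5 = +0.660096
d^3_{0,1}(1.8294) = +0.231886 -1.173713 +0.660096 = -0.281731
|D^3_{0,1}|² = |d^3_{0,1}(β)|² = (-0.281731)² = 0.079372 (the z-rotation phases have unit modulus)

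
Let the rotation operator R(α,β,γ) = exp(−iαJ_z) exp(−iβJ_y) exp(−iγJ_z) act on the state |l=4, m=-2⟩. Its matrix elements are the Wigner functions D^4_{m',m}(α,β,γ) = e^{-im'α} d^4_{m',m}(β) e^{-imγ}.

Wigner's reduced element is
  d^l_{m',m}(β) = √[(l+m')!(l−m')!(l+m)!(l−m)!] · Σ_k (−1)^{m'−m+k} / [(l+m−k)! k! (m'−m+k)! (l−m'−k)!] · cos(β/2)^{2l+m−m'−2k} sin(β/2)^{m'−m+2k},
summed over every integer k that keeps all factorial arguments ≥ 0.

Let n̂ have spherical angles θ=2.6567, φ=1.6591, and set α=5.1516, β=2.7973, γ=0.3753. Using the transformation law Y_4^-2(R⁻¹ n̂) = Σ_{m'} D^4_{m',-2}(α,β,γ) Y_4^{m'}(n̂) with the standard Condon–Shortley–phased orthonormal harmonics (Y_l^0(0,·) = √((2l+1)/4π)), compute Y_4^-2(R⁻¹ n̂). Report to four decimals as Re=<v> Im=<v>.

Need the full column D^4_{m',-2} for m'=−4..4 at α=5.1516, β=2.7973, γ=0.3753.
cos(β/2)=0.171297, sin(β/2)=0.985219
d^4_{-4,-2}: single k=2 term ⇒ +0.000130;  D = -0.000105+0.000077i
d^4_{-3,-2}: k∈[1..2] ⇒ +0.000016 -0.001583 = -0.001567;  D = +0.001377+0.000748i
d^4_{-2,-2}: k∈[0..2] ⇒ +0.000001 -0.000294 +0.012168 = +0.011875;  D = +0.000691-0.011855i
d^4_{-1,-2}: k∈[0..2] ⇒ -0.000018 +0.002992 -0.065983 = -0.063009;  D = -0.058491+0.023429i
d^4_{0,-2}: k∈[0..2] ⇒ +0.000233 -0.020522 +0.254578 = +0.234288;  D = +0.171330+0.159803i
d^4_{1,-2}: k∈[0..2] ⇒ -0.001995 +0.098974 -0.654813 = -0.557834;  D = +0.170910-0.531007i
d^4_{2,-2}: k∈[0..2] ⇒ +0.012168 -0.322018 +0.887695 = +0.577845;  D = -0.573131+0.073660i
d^4_{3,-2}: k∈[0..1] ⇒ -0.052372 +0.577491 = +0.525119;  D = -0.282058-0.442937i
d^4_{4,-2}: single k=0 term ⇒ +0.141997;  D = +0.075974-0.119963i
Y_4^{m'}(θ=2.6567,φ=1.6591) and Σ D·Y over m':
  (-0.0001+0.0001i)·(+0.0196-0.0072i)  (+0.0014+0.0007i)·(-0.0294-0.1082i)  (+0.0007-0.0119i)·(-0.3205+0.0572i)  (-0.0585+0.0234i)·(+0.0427+0.4818i)  (+0.1713+0.1598i)·(+0.1017+0.0000i)  (+0.1709-0.5310i)·(-0.0427+0.4818i)  (-0.5731+0.0737i)·(-0.3205-0.0572i)  (-0.2821-0.4429i)·(+0.0294-0.1082i)  (+0.0760-0.1200i)·(+0.0196+0.0072i)
Y_4^-2(R⁻¹ n̂) = +0.386705+0.122630i

Re=0.3867 Im=0.1226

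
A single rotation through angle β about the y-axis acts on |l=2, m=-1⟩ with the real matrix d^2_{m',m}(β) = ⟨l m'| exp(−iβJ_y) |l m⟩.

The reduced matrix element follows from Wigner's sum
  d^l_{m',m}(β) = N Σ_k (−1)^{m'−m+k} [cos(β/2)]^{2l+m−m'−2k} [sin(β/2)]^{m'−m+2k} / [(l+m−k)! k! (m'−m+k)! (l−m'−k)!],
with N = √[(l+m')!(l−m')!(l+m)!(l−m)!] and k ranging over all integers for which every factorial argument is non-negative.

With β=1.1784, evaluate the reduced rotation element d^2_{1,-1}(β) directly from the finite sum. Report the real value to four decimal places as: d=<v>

d=0.5450

d^2_{1,-1}(β=1.1784) via Wigner's sum:
Half-angle: c=0.831386, s=0.555696. N=√(6·1·1·6)=6.000000
k: max(0,(-1)−(1))=0 … min(2+(-1),2−(1))=1
  k=0: (−1)^2·6.0000/(2)·0.8314^2·0.5557^2 = +0.640326
  k=1: (−1)^3·6.0000/(6)·0.8314^0·0.5557^4 = -0.095356
d^2_{1,-1}(1.1784) = +0.640326 -0.095356 = +0.544969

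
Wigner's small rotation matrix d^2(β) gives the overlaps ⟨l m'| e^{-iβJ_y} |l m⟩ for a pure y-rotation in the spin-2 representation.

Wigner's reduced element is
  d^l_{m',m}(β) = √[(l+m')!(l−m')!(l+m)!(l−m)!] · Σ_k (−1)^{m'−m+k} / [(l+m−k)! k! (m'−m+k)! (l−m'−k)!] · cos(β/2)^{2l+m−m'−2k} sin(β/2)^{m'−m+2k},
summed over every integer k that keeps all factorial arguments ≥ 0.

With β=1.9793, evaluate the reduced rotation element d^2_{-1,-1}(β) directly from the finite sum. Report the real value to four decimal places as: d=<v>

d=-0.5408

d^2_{-1,-1}(β=1.9793) via Wigner's sum:
With c≡cos(β/2)=0.548982 and s≡sin(β/2)=0.835834, N=[1·6·1·6]^{1/2}=6.000000
The bounds max(0,m−m')=0 and min(l+m,l−m')=1 give 2 terms
  k=0: (−1)^0·6.0000/(6)·0.5490^4·0.8358^0 = +0.090831
  k=1: (−1)^1·6.0000/(2)·0.5490^2·0.8358^2 = -0.631652
d^2_{-1,-1}(1.9793) = +0.090831 -0.631652 = -0.540821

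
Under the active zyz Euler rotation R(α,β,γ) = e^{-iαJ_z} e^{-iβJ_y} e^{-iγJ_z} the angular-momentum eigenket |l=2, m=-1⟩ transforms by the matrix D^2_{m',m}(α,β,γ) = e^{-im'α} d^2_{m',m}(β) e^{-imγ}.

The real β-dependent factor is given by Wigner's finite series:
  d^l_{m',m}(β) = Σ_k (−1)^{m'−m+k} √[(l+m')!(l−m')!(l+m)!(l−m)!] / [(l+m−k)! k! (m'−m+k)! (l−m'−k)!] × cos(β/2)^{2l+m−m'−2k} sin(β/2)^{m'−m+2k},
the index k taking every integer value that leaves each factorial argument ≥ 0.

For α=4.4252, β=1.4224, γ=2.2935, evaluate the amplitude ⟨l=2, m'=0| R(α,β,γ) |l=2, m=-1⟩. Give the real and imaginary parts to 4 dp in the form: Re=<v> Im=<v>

D^2_{0,-1}(4.4252,1.4224,2.2935) = e^{-i·0·4.4252}·d^2_{0,-1}(1.4224)·e^{-i·-1·2.2935}. Compute d first:
With c≡cos(β/2)=0.757579 and s≡sin(β/2)=0.652743, N=[2·2·1·6]^{1/2}=4.898979
Admissible k: 0..1 (factorial args all ≥0)
  k=0: (−1)^1·4.8990/(2)·0.7576^3·0.6527^1 = -0.695188
  k=1: (−1)^2·4.8990/(2)·0.7576^1·0.6527^3 = +0.516097
d^2_{0,-1}(1.4224) = -0.695188 +0.516097 = -0.179091
D = (+1.000000+0.000000i)·(-0.179091)·(-0.661415+0.750020i) = +0.118454-0.134322i

Re=0.1185 Im=-0.1343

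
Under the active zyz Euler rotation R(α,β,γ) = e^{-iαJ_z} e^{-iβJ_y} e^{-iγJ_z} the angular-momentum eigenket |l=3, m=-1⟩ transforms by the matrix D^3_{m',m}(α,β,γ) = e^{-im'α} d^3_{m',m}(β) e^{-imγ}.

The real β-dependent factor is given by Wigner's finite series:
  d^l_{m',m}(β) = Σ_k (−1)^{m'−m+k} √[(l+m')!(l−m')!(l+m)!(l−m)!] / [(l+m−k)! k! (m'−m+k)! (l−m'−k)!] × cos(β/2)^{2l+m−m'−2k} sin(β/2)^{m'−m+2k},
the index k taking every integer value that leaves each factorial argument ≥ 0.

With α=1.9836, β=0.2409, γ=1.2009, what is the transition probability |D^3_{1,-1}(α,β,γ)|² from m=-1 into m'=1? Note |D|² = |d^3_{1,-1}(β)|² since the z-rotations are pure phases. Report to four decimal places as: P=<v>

P=0.0068

Split into d^3_{1,-1}(β=0.2409) × two z-phases.
c=cos(0.2409/2)=0.992755, s=sin(0.2409/2)=0.120159; N=√[24·2·2·24]=48.000000
The bounds max(0,m−m')=0 and min(l+m,l−m')=2 give 3 terms
  k=0: (−1)^2·48.0000/(8)·0.9928^4·0.1202^2 = +0.084146
  k=1: (−1)^3·48.0000/(6)·0.9928^2·0.1202^4 = -0.001644
  k=2: (−1)^4·48.0000/(48)·0.9928^0·0.1202^6 = +0.000003
d^3_{1,-1}(0.2409) = +0.084146 -0.001644 +0.000003 = +0.082505
|D^3_{1,-1}|² = |d^3_{1,-1}(β)|² = (+0.082505)² = 0.006807 (the z-rotation phases have unit modulus)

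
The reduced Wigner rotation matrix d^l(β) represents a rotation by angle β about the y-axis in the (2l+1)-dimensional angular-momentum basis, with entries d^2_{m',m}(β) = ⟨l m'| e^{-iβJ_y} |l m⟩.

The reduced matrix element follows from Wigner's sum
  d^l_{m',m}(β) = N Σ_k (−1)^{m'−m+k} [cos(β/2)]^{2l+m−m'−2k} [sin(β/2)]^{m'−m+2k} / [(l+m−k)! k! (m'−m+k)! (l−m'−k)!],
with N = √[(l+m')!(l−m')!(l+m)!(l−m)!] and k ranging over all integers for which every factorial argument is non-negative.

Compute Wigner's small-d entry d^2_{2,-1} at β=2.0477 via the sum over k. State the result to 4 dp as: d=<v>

d^2_{2,-1}(β=2.0477) via Wigner's sum:
c=cos(2.0477/2)=0.520081, s=sin(2.0477/2)=0.854117; N=√[24·1·1·6]=12.000000
k: max(0,(-1)−(2))=0 … min(2+(-1),2−(2))=0
  k=0: (−1)^3·12.0000/(6)·0.5201^1·0.8541^3 = -0.648116
d^2_{2,-1}(2.0477) = -0.648116

d=-0.6481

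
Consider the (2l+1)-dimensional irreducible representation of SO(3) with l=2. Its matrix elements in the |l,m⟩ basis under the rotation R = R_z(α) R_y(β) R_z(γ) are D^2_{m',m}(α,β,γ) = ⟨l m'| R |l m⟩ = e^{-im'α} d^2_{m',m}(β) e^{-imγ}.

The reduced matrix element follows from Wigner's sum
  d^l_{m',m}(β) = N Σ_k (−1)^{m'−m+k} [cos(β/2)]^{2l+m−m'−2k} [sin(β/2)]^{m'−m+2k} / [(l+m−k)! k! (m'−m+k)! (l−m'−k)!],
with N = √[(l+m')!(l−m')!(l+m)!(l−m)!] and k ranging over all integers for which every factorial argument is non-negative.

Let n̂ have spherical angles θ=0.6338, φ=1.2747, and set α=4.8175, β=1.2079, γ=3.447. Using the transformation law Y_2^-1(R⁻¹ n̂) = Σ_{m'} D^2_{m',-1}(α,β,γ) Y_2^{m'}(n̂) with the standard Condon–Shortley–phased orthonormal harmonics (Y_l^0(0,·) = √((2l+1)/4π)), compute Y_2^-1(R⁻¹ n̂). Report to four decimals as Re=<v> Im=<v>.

Re=-0.1440 Im=-0.0873

Need the full column D^2_{m',-1} for m'=−2..2 at α=4.8175, β=1.2079, γ=3.447.
cos(β/2)=0.823099, sin(β/2)=0.567898
d^2_{-2,-1}: single k=1 term ⇒ +0.633368;  D = +0.551019+0.312303i
d^2_{-1,-1}: k∈[0..1] ⇒ +0.458995 -0.655490 = -0.196495;  D = +0.078418-0.180169i
d^2_{0,-1}: k∈[0..1] ⇒ -0.775715 +0.369266 = -0.406449;  D = +0.387640+0.122212i
d^2_{1,-1}: k∈[0..1] ⇒ +0.655490 -0.104012 = +0.551478;  D = +0.109722-0.540453i
d^2_{2,-1}: single k=0 term ⇒ -0.301504;  D = -0.300139-0.028655i
Y_2^{m'}(θ=0.6338,φ=1.2747) and Σ D·Y over m':
  (+0.5510+0.3123i)·(-0.1124-0.0756i)  (+0.0784-0.1802i)·(+0.1076-0.3526i)  (+0.3876+0.1222i)·(+0.2989+0.0000i)  (+0.1097-0.5405i)·(-0.1076-0.3526i)  (-0.3001-0.0287i)·(-0.1124+0.0756i)
Y_2^-1(R⁻¹ n̂) = -0.144001-0.087296i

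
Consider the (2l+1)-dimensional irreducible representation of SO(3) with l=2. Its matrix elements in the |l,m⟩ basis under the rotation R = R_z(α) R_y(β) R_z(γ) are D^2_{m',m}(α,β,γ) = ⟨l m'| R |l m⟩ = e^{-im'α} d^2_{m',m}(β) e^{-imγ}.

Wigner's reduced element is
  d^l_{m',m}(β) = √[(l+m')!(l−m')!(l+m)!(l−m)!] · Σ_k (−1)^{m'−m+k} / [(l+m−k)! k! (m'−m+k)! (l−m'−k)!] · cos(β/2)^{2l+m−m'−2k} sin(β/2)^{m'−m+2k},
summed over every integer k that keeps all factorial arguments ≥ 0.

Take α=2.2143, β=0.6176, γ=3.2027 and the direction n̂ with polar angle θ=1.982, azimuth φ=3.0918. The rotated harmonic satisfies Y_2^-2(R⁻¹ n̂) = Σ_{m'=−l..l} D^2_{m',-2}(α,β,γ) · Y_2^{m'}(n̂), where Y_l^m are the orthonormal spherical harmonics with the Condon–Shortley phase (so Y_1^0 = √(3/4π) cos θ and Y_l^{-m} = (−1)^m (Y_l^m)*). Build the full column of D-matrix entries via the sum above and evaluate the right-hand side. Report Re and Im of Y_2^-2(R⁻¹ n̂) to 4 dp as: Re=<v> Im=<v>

Need the full column D^2_{m',-2} for m'=−2..2 at α=2.2143, β=0.6176, γ=3.2027.
cos(β/2)=0.952699, sin(β/2)=0.303916
d^2_{-2,-2}: single k=0 term ⇒ +0.823802;  D = -0.132527-0.813072i
d^2_{-1,-2}: single k=0 term ⇒ -0.525594;  D = +0.364265-0.378892i
d^2_{0,-2}: single k=0 term ⇒ +0.205349;  D = +0.203818+0.025034i
d^2_{1,-2}: single k=0 term ⇒ -0.053487;  D = +0.026636+0.046382i
d^2_{2,-2}: single k=0 term ⇒ +0.008531;  D = -0.003369+0.007838i
Y_2^{m'}(θ=1.982,φ=3.0918) and Σ D·Y over m':
  (-0.1325-0.8131i)·(+0.3230+0.0323i)  (+0.3643-0.3789i)·(+0.2827+0.0141i)  (+0.2038+0.0250i)·(-0.1642+0.0000i)  (+0.0266+0.0464i)·(-0.2827+0.0141i)  (-0.0034+0.0078i)·(+0.3230-0.0323i)
Y_2^-2(R⁻¹ n̂) = +0.049264-0.383050i

Re=0.0493 Im=-0.3831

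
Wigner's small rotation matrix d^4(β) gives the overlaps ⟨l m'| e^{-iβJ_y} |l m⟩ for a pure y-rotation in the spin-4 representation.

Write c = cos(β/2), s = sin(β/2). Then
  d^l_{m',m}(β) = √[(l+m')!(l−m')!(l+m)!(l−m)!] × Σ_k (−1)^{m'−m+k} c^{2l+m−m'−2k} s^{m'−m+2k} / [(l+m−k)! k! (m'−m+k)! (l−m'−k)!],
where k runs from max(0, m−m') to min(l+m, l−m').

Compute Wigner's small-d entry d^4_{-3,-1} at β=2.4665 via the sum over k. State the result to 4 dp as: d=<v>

d^4_{-3,-1}(β=2.4665) via Wigner's sum:
c=cos(2.4665/2)=0.331173, s=sin(2.4665/2)=0.943570; N=√[1·5040·6·120]=1904.940944
k: max(0,(-1)−(-3))=2 … min(4+(-1),4−(-3))=3
  k=2: (−1)^0·1904.9409/(240)·0.3312^6·0.9436^2 = +0.009323
  k=3: (−1)^1·1904.9409/(144)·0.3312^4·0.9436^4 = -0.126135
d^4_{-3,-1}(2.4665) = +0.009323 -0.126135 = -0.116812

d=-0.1168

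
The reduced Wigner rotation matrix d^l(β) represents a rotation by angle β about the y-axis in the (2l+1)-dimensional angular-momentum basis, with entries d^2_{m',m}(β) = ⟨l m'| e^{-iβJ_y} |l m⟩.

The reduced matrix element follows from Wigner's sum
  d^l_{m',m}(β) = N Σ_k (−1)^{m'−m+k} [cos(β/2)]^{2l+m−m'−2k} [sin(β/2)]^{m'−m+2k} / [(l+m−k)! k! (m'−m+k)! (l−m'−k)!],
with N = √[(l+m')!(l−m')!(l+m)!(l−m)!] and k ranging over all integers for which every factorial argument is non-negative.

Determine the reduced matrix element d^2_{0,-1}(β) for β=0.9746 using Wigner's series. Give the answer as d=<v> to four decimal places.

d^2_{0,-1}(β=0.9746) via Wigner's sum:
Half-angle: c=0.883600, s=0.468242. N=√(2·2·1·6)=4.898979
Admissible k: 0..1 (factorial args all ≥0)
  k=0: (−1)^1·4.8990/(2)·0.8836^3·0.4682^1 = -0.791250
  k=1: (−1)^2·4.8990/(2)·0.8836^1·0.4682^3 = +0.222199
d^2_{0,-1}(0.9746) = -0.791250 +0.222199 = -0.569050

d=-0.5691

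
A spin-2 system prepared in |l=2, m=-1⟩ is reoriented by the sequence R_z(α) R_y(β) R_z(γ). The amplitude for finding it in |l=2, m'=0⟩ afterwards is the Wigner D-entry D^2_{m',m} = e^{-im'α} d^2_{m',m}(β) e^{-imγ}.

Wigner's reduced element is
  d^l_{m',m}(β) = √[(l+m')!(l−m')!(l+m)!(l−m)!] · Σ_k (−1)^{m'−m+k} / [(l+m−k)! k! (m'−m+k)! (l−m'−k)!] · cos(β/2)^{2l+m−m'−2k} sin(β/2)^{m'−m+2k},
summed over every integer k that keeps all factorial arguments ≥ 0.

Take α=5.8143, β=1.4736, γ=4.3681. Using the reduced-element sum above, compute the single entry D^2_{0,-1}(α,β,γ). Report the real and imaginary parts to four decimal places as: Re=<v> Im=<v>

First d^2_{0,-1}(β=1.4736), then the phase factors e^{-i(0)α} and e^{-i(-1)γ}:
With c≡cos(β/2)=0.740622 and s≡sin(β/2)=0.671921, N=[2·2·1·6]^{1/2}=4.898979
Admissible k: 0..1 (factorial args all ≥0)
  k=0: (−1)^1·4.8990/(2)·0.7406^3·0.6719^1 = -0.668628
  k=1: (−1)^2·4.8990/(2)·0.7406^1·0.6719^3 = +0.550336
d^2_{0,-1}(1.4736) = -0.668628 +0.550336 = -0.118292
Phases: e^{-i·(0)·5.8143}=+1.000000+0.000000i, e^{-i·(-1)·4.3681}=-0.337527-0.941316i ⇒ D=+0.039927+0.111350i

Re=0.0399 Im=0.1114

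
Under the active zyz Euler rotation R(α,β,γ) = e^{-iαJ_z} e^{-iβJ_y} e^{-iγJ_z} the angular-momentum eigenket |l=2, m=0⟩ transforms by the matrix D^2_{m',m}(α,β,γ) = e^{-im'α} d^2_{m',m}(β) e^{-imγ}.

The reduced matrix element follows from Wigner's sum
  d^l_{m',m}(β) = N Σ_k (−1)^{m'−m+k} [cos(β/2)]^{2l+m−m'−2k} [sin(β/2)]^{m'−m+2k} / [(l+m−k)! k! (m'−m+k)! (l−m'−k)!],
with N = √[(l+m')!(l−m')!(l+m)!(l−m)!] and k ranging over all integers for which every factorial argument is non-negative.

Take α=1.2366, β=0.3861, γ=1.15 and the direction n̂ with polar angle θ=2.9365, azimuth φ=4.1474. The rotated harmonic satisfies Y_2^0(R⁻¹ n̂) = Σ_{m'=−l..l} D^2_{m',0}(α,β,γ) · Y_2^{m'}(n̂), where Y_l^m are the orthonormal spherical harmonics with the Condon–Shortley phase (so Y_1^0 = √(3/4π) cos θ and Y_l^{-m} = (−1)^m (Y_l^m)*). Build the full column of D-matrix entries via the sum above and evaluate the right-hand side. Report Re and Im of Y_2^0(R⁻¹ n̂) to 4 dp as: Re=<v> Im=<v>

Re=0.5963 Im=0.0000

Need the full column D^2_{m',0} for m'=−2..2 at α=1.2366, β=0.3861, γ=1.15.
cos(β/2)=0.981424, sin(β/2)=0.191853
d^2_{-2,0}: single k=2 term ⇒ +0.086841;  D = -0.068155+0.053818i
d^2_{-1,0}: k∈[1..2] ⇒ +0.444236 -0.016976 = +0.427260;  D = +0.140146+0.403622i
d^2_{0,0}: k∈[0..2] ⇒ +0.927740 -0.141811 +0.001355 = +0.787283;  D = +0.787283+0.000000i
d^2_{1,0}: k∈[0..1] ⇒ -0.444236 +0.016976 = -0.427260;  D = -0.140146+0.403622i
d^2_{2,0}: single k=0 term ⇒ +0.086841;  D = -0.068155-0.053818i
Y_2^{m'}(θ=2.9365,φ=4.1474) and Σ D·Y over m':
  (-0.0682+0.0538i)·(-0.0068-0.0145i)  (+0.1401+0.4036i)·(+0.0825-0.1301i)  (+0.7873+0.0000i)·(+0.5915+0.0000i)  (-0.1401+0.4036i)·(-0.0825-0.1301i)  (-0.0682-0.0538i)·(-0.0068+0.0145i)
Y_2^0(R⁻¹ n̂) = +0.596339+0.000000i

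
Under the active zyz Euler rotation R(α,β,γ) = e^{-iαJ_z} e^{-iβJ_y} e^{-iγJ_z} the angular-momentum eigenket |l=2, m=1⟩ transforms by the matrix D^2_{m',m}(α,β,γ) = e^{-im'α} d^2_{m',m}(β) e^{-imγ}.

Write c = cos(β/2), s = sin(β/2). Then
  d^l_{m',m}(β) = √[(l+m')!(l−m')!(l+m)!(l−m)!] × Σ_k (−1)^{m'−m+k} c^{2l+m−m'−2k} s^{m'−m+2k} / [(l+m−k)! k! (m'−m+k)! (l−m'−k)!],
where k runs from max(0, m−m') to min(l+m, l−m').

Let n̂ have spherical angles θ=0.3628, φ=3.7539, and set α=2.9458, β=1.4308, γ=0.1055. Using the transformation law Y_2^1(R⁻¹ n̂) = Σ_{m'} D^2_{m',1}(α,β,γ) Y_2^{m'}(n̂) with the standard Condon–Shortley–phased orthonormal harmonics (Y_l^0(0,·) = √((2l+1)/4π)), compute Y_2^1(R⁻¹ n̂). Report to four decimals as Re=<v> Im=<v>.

Need the full column D^2_{m',1} for m'=−2..2 at α=2.9458, β=1.4308, γ=0.1055.
cos(β/2)=0.754831, sin(β/2)=0.655919
d^2_{-2,1}: single k=3 term ⇒ +0.426021;  D = +0.374462-0.203155i
d^2_{-1,1}: k∈[2..3] ⇒ +0.735397 -0.185098 = +0.550298;  D = -0.525510+0.163304i
d^2_{0,1}: k∈[1..2] ⇒ +0.690995 -0.521767 = +0.169228;  D = +0.168287-0.017820i
d^2_{1,1}: k∈[0..1] ⇒ +0.324638 -0.735397 = -0.410759;  D = +0.409086+0.037038i
d^2_{2,1}: single k=0 term ⇒ -0.564195;  D = -0.541264-0.159215i
Y_2^{m'}(θ=0.3628,φ=3.7539) and Σ D·Y over m':
  (+0.3745-0.2032i)·(+0.0165-0.0458i)  (-0.5255+0.1633i)·(-0.2098+0.1473i)  (+0.1683-0.0178i)·(+0.5116+0.0000i)  (+0.4091+0.0370i)·(+0.2098+0.1473i)  (-0.5413-0.1592i)·(+0.0165+0.0458i)
Y_2^1(R⁻¹ n̂) = +0.247856-0.100644i

Re=0.2479 Im=-0.1006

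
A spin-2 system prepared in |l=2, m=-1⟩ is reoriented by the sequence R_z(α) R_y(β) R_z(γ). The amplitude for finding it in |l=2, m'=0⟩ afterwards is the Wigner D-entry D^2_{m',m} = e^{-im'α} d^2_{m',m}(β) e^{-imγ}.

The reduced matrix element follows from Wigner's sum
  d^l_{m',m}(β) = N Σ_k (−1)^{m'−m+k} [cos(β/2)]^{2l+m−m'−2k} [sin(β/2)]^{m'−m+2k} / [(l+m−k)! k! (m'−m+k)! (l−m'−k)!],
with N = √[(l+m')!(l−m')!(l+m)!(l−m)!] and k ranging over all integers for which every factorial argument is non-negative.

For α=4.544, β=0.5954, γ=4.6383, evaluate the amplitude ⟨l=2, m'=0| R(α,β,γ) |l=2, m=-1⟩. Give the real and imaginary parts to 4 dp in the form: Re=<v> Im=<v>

Re=0.0421 Im=0.5671

D^2_{0,-1}(4.544,0.5954,4.6383) = e^{-i·0·4.544}·d^2_{0,-1}(0.5954)·e^{-i·-1·4.6383}. Compute d first:
c=cos(0.5954/2)=0.956014, s=sin(0.5954/2)=0.293322; N=√[2·2·1·6]=4.898979
Admissible k: 0..1 (factorial args all ≥0)
  k=0: (−1)^1·4.8990/(2)·0.9560^3·0.2933^1 = -0.627788
  k=1: (−1)^2·4.8990/(2)·0.9560^1·0.2933^3 = +0.059098
d^2_{0,-1}(0.5954) = -0.627788 +0.059098 = -0.568689
Attach z-rotation phases: D = e^{-i(0)(4.544)}·(-0.568689)·e^{-i(-1)(4.6383)} = +0.042095+0.567129i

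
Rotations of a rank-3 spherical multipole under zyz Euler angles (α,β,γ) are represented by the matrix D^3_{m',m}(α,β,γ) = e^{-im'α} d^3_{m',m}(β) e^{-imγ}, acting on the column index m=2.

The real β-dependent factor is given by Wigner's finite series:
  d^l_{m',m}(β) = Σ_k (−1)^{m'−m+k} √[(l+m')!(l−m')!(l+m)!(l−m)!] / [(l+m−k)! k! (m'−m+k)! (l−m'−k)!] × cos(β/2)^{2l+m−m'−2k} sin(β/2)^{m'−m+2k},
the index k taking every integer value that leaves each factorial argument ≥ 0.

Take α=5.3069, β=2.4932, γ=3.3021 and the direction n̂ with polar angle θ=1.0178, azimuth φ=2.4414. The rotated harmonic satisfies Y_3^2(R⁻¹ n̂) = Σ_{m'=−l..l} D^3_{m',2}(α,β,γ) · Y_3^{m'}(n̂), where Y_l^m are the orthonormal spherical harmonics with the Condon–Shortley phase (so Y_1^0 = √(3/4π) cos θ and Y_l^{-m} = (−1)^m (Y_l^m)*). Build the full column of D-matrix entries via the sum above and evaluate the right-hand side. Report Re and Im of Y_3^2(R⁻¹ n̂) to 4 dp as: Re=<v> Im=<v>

Need the full column D^3_{m',2} for m'=−3..3 at α=5.3069, β=2.4932, γ=3.3021.
cos(β/2)=0.318547, sin(β/2)=0.947907
d^3_{-3,2}: single k=5 term ⇒ +0.597143;  D = -0.593645+0.064531i
d^3_{-2,2}: k∈[4..5] ⇒ +0.409619 -0.725428 = -0.315809;  D = +0.204123+0.240976i
d^3_{-1,2}: k∈[3..4] ⇒ +0.174120 -0.770908 = -0.596788;  D = -0.161192+0.574607i
d^3_{0,2}: k∈[2..3] ⇒ +0.050674 -0.448715 = -0.398041;  D = -0.377707+0.125594i
d^3_{1,2}: k∈[1..2] ⇒ +0.009832 -0.174120 = -0.164288;  D = -0.130261-0.100113i
d^3_{2,2}: k∈[0..1] ⇒ +0.001045 -0.046259 = -0.045214;  D = +0.002746-0.045131i
d^3_{3,2}: single k=0 term ⇒ -0.007616;  D = +0.006556-0.003875i
Y_3^{m'}(θ=1.0178,φ=2.4414) and Σ D·Y over m':
  (-0.5936+0.0645i)·(+0.1299-0.2218i)  (+0.2041+0.2410i)·(+0.0659+0.3831i)  (-0.1612+0.5746i)·(-0.0798-0.0672i)  (-0.3777+0.1256i)·(-0.3177+0.0000i)  (-0.1303-0.1001i)·(+0.0798-0.0672i)  (+0.0027-0.0451i)·(+0.0659-0.3831i)  (+0.0066-0.0039i)·(-0.1299-0.2218i)
Y_3^2(R⁻¹ n̂) = -0.006136+0.155049i

Re=-0.0061 Im=0.1550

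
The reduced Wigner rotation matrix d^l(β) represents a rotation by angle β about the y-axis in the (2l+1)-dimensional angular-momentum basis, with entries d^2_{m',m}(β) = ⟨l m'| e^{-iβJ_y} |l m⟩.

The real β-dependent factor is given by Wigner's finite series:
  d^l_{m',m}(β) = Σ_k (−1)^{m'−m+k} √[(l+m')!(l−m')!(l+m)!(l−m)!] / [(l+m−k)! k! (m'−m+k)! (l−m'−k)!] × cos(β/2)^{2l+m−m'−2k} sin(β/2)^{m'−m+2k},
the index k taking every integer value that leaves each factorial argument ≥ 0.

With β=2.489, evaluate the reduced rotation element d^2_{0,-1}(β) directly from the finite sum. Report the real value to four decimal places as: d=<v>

d=0.5909

d^2_{0,-1}(β=2.489) via Wigner's sum:
c=cos(2.489/2)=0.320537, s=sin(2.489/2)=0.947236; N=√[2·2·1·6]=4.898979
k∈{0,1} keeps every argument non-negative
  k=0: (−1)^1·4.8990/(2)·0.3205^3·0.9472^1 = -0.076413
  k=1: (−1)^2·4.8990/(2)·0.3205^1·0.9472^3 = +0.667311
d^2_{0,-1}(2.489) = -0.076413 +0.667311 = +0.590898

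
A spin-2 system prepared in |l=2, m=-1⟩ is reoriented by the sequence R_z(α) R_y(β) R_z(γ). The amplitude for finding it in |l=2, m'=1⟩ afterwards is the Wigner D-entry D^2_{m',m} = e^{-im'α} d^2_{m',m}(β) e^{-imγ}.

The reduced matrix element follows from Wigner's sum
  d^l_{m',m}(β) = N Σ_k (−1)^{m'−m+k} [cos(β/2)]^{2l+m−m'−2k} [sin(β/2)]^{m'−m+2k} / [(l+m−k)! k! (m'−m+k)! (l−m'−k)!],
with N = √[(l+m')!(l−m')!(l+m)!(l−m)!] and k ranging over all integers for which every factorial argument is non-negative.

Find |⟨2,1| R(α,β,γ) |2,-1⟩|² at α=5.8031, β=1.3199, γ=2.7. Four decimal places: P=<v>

First d^2_{1,-1}(β=1.3199), then the phase factors e^{-i(1)α} and e^{-i(-1)γ}:
Half-angle: c=0.790023, s=0.613077. N=√(6·1·1·6)=6.000000
Admissible k: 0..1 (factorial args all ≥0)
  k=0: (−1)^2·6.0000/(2)·0.7900^2·0.6131^2 = +0.703771
  k=1: (−1)^3·6.0000/(6)·0.7900^0·0.6131^4 = -0.141274
d^2_{1,-1}(1.3199) = +0.703771 -0.141274 = +0.562497
|D^2_{1,-1}|² = |d^2_{1,-1}(β)|² = (+0.562497)² = 0.316403 (the z-rotation phases have unit modulus)

P=0.3164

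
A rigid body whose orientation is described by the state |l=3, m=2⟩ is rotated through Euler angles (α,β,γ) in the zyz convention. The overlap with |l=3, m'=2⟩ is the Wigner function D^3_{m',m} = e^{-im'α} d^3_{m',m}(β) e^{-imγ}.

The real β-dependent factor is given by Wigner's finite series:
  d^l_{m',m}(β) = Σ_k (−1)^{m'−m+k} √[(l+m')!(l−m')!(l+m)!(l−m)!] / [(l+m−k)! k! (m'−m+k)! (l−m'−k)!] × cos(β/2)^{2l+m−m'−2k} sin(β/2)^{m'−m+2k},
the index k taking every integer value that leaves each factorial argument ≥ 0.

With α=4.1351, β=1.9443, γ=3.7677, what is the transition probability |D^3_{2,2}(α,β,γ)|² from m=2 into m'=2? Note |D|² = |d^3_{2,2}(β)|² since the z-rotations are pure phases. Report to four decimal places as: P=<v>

Split into d^3_{2,2}(β=1.9443) × two z-phases.
Half-angle: c=0.563525, s=0.826099. N=√(120·1·120·1)=120.000000
The bounds max(0,m−m')=0 and min(l+m,l−m')=1 give 2 terms
  k=0: (−1)^0·120.0000/(120)·0.5635^6·0.8261^0 = +0.032024
  k=1: (−1)^1·120.0000/(24)·0.5635^4·0.8261^2 = -0.344101
d^3_{2,2}(1.9443) = +0.032024 -0.344101 = -0.312077
|D^3_{2,2}|² = |d^3_{2,2}(β)|² = (-0.312077)² = 0.097392 (the z-rotation phases have unit modulus)

P=0.0974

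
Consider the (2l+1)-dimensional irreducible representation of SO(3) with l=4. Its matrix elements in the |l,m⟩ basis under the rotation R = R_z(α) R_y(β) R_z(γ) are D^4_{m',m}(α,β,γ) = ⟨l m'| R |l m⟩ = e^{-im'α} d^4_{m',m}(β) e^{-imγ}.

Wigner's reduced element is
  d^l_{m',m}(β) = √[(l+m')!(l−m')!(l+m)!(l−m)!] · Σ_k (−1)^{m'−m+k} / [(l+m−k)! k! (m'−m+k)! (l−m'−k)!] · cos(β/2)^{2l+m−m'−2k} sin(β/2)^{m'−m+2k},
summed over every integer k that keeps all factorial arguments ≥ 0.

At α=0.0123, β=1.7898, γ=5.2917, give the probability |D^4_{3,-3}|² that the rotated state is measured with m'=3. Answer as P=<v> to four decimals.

P=0.2308

First d^4_{3,-3}(β=1.7898), then the phase factors e^{-i(3)α} and e^{-i(-3)γ}:
Half-angle: c=0.625597, s=0.780147. N=√(5040·1·1·5040)=5040.000000
k: max(0,(-3)−(3))=0 … min(4+(-3),4−(3))=1
  k=0: (−1)^6·5040.0000/(720)·0.6256^2·0.7801^6 = +0.617652
  k=1: (−1)^7·5040.0000/(5040)·0.6256^0·0.7801^8 = -0.137217
d^4_{3,-3}(1.7898) = +0.617652 -0.137217 = +0.480435
|D^4_{3,-3}|² = |d^4_{3,-3}(β)|² = (+0.480435)² = 0.230818 (the z-rotation phases have unit modulus)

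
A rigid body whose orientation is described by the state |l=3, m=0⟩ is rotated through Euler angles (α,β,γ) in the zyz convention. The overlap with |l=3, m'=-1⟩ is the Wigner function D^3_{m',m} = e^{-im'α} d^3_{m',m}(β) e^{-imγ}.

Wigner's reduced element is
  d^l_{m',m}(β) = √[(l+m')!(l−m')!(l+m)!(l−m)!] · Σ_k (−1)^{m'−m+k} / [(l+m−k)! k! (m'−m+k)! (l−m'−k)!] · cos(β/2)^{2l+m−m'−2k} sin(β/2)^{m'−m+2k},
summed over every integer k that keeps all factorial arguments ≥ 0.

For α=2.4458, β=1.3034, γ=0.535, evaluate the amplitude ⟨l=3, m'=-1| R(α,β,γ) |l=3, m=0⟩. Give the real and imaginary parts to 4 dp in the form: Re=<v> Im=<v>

Re=0.2087 Im=-0.1743

First d^3_{-1,0}(β=1.3034), then the phase factors e^{-i(-1)α} and e^{-i(0)γ}:
With c≡cos(β/2)=0.795054 and s≡sin(β/2)=0.606539, N=[2·24·6·6]^{1/2}=41.569219
The bounds max(0,m−m')=1 and min(l+m,l−m')=3 give 3 terms
  k=1: (−1)^0·41.5692/(12)·0.7951^5·0.6065^1 = +0.667470
  k=2: (−1)^1·41.5692/(4)·0.7951^3·0.6065^3 = -1.165406
  k=3: (−1)^2·41.5692/(12)·0.7951^1·0.6065^5 = +0.226089
d^3_{-1,0}(1.3034) = +0.667470 -1.165406 +0.226089 = -0.271847
D = (-0.767546+0.640994i)·(-0.271847)·(+1.000000+0.000000i) = +0.208655-0.174252i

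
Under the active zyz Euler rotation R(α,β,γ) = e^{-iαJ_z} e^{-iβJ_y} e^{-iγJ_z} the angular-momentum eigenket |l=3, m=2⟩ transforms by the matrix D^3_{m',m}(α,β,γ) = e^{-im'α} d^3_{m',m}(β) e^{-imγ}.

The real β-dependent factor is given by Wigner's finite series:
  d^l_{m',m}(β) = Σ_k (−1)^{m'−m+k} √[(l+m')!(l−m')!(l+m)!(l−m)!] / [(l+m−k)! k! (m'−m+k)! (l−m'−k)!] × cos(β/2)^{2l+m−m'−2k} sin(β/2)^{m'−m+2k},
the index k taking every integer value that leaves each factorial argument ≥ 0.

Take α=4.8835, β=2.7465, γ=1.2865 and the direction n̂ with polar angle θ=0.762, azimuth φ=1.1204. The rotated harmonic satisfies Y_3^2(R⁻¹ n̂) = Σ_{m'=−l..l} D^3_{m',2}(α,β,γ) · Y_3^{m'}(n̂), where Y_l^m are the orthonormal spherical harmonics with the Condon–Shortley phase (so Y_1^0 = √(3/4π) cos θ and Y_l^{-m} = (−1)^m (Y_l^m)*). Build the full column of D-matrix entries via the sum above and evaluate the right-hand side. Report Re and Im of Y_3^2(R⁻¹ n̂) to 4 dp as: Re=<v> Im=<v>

Re=-0.1730 Im=0.0959

Need the full column D^3_{m',2} for m'=−3..3 at α=4.8835, β=2.7465, γ=1.2865.
cos(β/2)=0.196264, sin(β/2)=0.980551
d^3_{-3,2}: single k=5 term ⇒ +0.435780;  D = +0.384734-0.204655i
d^3_{-2,2}: k∈[4..5] ⇒ +0.178046 -0.888835 = -0.710790;  D = -0.435787-0.561526i
d^3_{-1,2}: k∈[3..4] ⇒ +0.045078 -0.562590 = -0.517512;  D = +0.348839-0.382270i
d^3_{0,2}: k∈[2..3] ⇒ +0.007814 -0.195040 = -0.187226;  D = +0.157768+0.100811i
d^3_{1,2}: k∈[1..2] ⇒ +0.000903 -0.045078 = -0.044175;  D = -0.017100+0.040731i
d^3_{2,2}: k∈[0..1] ⇒ +0.000057 -0.007133 = -0.007076;  D = -0.006895-0.001588i
d^3_{3,2}: single k=0 term ⇒ -0.000699;  D = +0.000039-0.000698i
Y_3^{m'}(θ=0.762,φ=1.1204) and Σ D·Y over m':
  (+0.3847-0.2047i)·(-0.1340+0.0299i)  (-0.4358-0.5615i)·(-0.2188-0.2762i)  (+0.3488-0.3823i)·(+0.1570-0.3248i)  (+0.1578+0.1008i)·(-0.1034+0.0000i)  (-0.0171+0.0407i)·(-0.1570-0.3248i)  (-0.0069-0.0016i)·(-0.2188+0.2762i)  (+0.0000-0.0007i)·(+0.1340+0.0299i)
Y_3^2(R⁻¹ n̂) = -0.172963+0.095922i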